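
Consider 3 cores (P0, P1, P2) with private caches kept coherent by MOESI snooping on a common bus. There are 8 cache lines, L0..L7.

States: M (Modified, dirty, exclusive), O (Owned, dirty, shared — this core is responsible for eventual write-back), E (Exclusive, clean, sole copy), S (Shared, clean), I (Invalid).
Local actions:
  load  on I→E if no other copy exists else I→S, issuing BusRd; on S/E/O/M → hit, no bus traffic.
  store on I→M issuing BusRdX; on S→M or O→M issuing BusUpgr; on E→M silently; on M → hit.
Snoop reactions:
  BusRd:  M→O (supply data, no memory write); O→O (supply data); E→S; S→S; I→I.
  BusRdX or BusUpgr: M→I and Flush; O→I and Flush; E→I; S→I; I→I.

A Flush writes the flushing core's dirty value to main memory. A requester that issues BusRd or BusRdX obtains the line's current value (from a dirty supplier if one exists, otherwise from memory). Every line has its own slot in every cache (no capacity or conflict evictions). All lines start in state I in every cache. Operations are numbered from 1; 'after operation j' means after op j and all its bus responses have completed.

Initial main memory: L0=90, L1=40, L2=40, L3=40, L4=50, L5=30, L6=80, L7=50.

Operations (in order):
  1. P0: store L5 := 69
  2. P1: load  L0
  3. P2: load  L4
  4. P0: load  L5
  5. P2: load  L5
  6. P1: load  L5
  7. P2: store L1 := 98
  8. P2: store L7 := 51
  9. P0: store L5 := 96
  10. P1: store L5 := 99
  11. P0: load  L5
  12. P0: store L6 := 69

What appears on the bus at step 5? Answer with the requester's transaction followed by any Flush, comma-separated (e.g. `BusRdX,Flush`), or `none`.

bus = BusRd

1. P0: store L5 := 69  bus=[BusRdX]  L5: P0=M P1=I P2=I  mem[L5]=30
2. P1: load  L0  bus=[BusRd]  L0: P0=I P1=E P2=I  mem[L0]=90
3. P2: load  L4  bus=[BusRd]  L4: P0=I P1=I P2=E  mem[L4]=50
4. P0: load  L5  bus=[-]  L5: P0=M P1=I P2=I  mem[L5]=30
5. P2: load  L5  bus=[BusRd]  L5: P0=O P1=I P2=S  mem[L5]=30
6. P1: load  L5  bus=[BusRd]  L5: P0=O P1=S P2=S  mem[L5]=30
7. P2: store L1 := 98  bus=[BusRdX]  L1: P0=I P1=I P2=M  mem[L1]=40
8. P2: store L7 := 51  bus=[BusRdX]  L7: P0=I P1=I P2=M  mem[L7]=50
9. P0: store L5 := 96  bus=[BusUpgr]  L5: P0=M P1=I P2=I  mem[L5]=30
10. P1: store L5 := 99  bus=[BusRdX,Flush]  L5: P0=I P1=M P2=I  mem[L5]=96
11. P0: load  L5  bus=[BusRd]  L5: P0=S P1=O P2=I  mem[L5]=96
12. P0: store L6 := 69  bus=[BusRdX]  L6: P0=M P1=I P2=I  mem[L6]=80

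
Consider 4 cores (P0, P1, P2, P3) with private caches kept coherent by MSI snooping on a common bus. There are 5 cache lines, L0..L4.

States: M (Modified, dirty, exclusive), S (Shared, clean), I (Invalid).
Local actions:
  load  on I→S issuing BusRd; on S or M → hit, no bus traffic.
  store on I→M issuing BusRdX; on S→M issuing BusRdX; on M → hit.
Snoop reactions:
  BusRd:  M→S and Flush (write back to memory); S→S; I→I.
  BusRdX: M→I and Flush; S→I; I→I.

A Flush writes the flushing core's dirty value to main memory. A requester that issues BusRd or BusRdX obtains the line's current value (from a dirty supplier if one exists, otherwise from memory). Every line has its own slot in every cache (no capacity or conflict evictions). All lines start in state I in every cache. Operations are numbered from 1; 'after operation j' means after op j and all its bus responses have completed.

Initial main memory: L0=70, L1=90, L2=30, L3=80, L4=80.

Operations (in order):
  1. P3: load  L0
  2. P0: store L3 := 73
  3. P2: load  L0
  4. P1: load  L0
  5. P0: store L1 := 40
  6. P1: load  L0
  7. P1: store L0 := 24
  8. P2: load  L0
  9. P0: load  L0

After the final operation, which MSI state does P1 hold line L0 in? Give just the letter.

state = S

[1] P3: load  L0 | P0:I, P1:I, P2:I, P3:S(70) | bus: BusRd
[2] P0: store L3 := 73 | P0:M(73), P1:I, P2:I, P3:I | bus: BusRdX
[3] P2: load  L0 | P0:I, P1:I, P2:S(70), P3:S(70) | bus: BusRd
[4] P1: load  L0 | P0:I, P1:S(70), P2:S(70), P3:S(70) | bus: BusRd
[5] P0: store L1 := 40 | P0:M(40), P1:I, P2:I, P3:I | bus: BusRdX
[6] P1: load  L0 | P0:I, P1:S(70), P2:S(70), P3:S(70) | bus: none
[7] P1: store L0 := 24 | P0:I, P1:M(24), P2:I, P3:I | bus: BusRdX
[8] P2: load  L0 | P0:I, P1:S(24), P2:S(24), P3:I | bus: BusRd,Flush
[9] P0: load  L0 | P0:S(24), P1:S(24), P2:S(24), P3:I | bus: BusRd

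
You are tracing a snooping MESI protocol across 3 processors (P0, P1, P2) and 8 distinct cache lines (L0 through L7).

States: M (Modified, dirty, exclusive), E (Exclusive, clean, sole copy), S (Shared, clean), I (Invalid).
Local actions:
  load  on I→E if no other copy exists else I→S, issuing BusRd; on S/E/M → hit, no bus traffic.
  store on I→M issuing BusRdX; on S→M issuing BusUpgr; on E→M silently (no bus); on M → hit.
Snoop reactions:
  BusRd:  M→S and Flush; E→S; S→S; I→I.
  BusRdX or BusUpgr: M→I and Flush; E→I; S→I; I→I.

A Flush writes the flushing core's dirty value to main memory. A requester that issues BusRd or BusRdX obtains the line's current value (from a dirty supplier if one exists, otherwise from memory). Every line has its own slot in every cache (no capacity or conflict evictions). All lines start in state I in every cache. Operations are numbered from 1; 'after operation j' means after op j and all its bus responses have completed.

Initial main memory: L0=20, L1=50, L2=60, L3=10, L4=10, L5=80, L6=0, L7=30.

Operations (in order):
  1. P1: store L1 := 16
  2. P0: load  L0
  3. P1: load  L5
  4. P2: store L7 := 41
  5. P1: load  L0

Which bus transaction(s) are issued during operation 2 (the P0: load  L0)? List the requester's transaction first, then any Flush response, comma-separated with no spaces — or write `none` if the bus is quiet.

bus = BusRd

[1] P1: store L1 := 16 | P0:I, P1:M(16), P2:I | bus: BusRdX
[2] P0: load  L0 | P0:E(20), P1:I, P2:I | bus: BusRd
[3] P1: load  L5 | P0:I, P1:E(80), P2:I | bus: BusRd
[4] P2: store L7 := 41 | P0:I, P1:I, P2:M(41) | bus: BusRdX
[5] P1: load  L0 | P0:S(20), P1:S(20), P2:I | bus: BusRd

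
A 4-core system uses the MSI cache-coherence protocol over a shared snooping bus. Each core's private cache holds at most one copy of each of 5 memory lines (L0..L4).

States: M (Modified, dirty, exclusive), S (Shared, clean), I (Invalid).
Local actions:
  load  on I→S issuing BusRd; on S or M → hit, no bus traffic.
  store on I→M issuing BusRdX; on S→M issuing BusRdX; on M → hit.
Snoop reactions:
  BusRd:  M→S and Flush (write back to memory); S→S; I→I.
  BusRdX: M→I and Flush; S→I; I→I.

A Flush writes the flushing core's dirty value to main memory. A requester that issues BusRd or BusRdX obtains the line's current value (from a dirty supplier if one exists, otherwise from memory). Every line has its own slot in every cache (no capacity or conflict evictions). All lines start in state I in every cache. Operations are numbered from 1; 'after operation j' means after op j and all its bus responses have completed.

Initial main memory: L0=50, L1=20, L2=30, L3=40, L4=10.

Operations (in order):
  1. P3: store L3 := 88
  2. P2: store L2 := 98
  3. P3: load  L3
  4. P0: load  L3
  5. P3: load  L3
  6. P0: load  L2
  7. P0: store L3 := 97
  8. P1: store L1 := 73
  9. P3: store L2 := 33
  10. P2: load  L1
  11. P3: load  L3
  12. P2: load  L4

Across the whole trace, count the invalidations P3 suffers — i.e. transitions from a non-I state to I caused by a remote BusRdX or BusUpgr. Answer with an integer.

invalidations = 1

step 1: P3: store L3 := 88  ⟶  IIIM  (L3)  txn=BusRdX  M[L3]=40
step 2: P2: store L2 := 98  ⟶  IIMI  (L2)  txn=BusRdX  M[L2]=30
step 3: P3: load  L3  ⟶  IIIM  (L3)  txn=∅  M[L3]=40
step 4: P0: load  L3  ⟶  SIIS  (L3)  txn=BusRd+Flush  M[L3]=88
step 5: P3: load  L3  ⟶  SIIS  (L3)  txn=∅  M[L3]=88
step 6: P0: load  L2  ⟶  SISI  (L2)  txn=BusRd+Flush  M[L2]=98
step 7: P0: store L3 := 97  ⟶  MIII  (L3)  txn=BusRdX  M[L3]=88
step 8: P1: store L1 := 73  ⟶  IMII  (L1)  txn=BusRdX  M[L1]=20
step 9: P3: store L2 := 33  ⟶  IIIM  (L2)  txn=BusRdX  M[L2]=98
step 10: P2: load  L1  ⟶  ISSI  (L1)  txn=BusRd+Flush  M[L1]=73
step 11: P3: load  L3  ⟶  SIIS  (L3)  txn=BusRd+Flush  M[L3]=97
step 12: P2: load  L4  ⟶  IISI  (L4)  txn=BusRd  M[L4]=10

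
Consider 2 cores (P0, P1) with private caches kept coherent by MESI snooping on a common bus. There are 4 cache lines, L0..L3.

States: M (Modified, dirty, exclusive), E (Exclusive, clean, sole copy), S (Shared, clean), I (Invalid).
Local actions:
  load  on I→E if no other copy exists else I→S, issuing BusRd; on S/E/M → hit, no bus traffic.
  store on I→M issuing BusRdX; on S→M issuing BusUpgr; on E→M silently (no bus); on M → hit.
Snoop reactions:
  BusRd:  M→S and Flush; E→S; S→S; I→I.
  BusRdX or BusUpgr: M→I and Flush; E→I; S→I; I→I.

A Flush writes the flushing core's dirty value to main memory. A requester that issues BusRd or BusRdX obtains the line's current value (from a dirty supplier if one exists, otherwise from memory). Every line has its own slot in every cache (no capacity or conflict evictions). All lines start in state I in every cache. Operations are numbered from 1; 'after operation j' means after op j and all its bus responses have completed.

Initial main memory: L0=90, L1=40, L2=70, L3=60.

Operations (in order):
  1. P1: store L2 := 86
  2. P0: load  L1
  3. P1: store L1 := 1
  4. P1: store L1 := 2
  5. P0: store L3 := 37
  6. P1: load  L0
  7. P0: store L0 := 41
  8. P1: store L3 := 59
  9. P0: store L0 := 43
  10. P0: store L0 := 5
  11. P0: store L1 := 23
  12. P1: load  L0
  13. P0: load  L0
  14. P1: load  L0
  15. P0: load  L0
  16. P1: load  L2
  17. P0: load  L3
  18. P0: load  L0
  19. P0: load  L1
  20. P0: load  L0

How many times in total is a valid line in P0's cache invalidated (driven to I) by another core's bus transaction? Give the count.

  op1 P1: store L2 := 86 → I/M on L2; bus BusRdX; mem=70
  op2 P0: load  L1 → E/I on L1; bus BusRd; mem=40
  op3 P1: store L1 := 1 → I/M on L1; bus BusRdX; mem=40
  op4 P1: store L1 := 2 → I/M on L1; bus (none); mem=40
  op5 P0: store L3 := 37 → M/I on L3; bus BusRdX; mem=60
  op6 P1: load  L0 → I/E on L0; bus BusRd; mem=90
  op7 P0: store L0 := 41 → M/I on L0; bus BusRdX; mem=90
  op8 P1: store L3 := 59 → I/M on L3; bus BusRdX Flush; mem=37
  op9 P0: store L0 := 43 → M/I on L0; bus (none); mem=90
  op10 P0: store L0 := 5 → M/I on L0; bus (none); mem=90
  op11 P0: store L1 := 23 → M/I on L1; bus BusRdX Flush; mem=2
  op12 P1: load  L0 → S/S on L0; bus BusRd Flush; mem=5
  op13 P0: load  L0 → S/S on L0; bus (none); mem=5
  op14 P1: load  L0 → S/S on L0; bus (none); mem=5
  op15 P0: load  L0 → S/S on L0; bus (none); mem=5
  op16 P1: load  L2 → I/M on L2; bus (none); mem=70
  op17 P0: load  L3 → S/S on L3; bus BusRd Flush; mem=59
  op18 P0: load  L0 → S/S on L0; bus (none); mem=5
  op19 P0: load  L1 → M/I on L1; bus (none); mem=2
  op20 P0: load  L0 → S/S on L0; bus (none); mem=5

invalidations = 2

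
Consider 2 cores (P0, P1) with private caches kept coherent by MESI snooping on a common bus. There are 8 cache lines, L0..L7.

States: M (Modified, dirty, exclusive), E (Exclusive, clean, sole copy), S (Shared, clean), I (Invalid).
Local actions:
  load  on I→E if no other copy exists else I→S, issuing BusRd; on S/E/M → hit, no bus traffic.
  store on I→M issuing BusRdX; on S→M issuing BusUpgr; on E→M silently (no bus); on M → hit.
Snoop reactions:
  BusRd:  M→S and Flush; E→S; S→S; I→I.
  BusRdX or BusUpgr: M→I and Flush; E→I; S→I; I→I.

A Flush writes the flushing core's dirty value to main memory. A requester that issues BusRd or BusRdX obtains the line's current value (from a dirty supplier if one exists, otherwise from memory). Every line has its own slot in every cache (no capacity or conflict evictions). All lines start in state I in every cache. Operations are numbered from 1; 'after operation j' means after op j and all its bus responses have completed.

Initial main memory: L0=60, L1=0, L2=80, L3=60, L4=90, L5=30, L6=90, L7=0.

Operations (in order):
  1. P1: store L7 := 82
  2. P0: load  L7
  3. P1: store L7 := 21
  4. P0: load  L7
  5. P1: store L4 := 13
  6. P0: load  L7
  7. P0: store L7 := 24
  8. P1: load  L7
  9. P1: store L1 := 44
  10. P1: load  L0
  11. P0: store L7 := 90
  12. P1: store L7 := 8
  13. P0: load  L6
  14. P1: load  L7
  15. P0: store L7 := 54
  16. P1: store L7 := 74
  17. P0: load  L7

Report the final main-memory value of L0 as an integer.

memory[L0] = 60

  op1 P1: store L7 := 82 → I/M on L7; bus BusRdX; mem=0
  op2 P0: load  L7 → S/S on L7; bus BusRd Flush; mem=82
  op3 P1: store L7 := 21 → I/M on L7; bus BusUpgr; mem=82
  op4 P0: load  L7 → S/S on L7; bus BusRd Flush; mem=21
  op5 P1: store L4 := 13 → I/M on L4; bus BusRdX; mem=90
  op6 P0: load  L7 → S/S on L7; bus (none); mem=21
  op7 P0: store L7 := 24 → M/I on L7; bus BusUpgr; mem=21
  op8 P1: load  L7 → S/S on L7; bus BusRd Flush; mem=24
  op9 P1: store L1 := 44 → I/M on L1; bus BusRdX; mem=0
  op10 P1: load  L0 → I/E on L0; bus BusRd; mem=60
  op11 P0: store L7 := 90 → M/I on L7; bus BusUpgr; mem=24
  op12 P1: store L7 := 8 → I/M on L7; bus BusRdX Flush; mem=90
  op13 P0: load  L6 → E/I on L6; bus BusRd; mem=90
  op14 P1: load  L7 → I/M on L7; bus (none); mem=90
  op15 P0: store L7 := 54 → M/I on L7; bus BusRdX Flush; mem=8
  op16 P1: store L7 := 74 → I/M on L7; bus BusRdX Flush; mem=54
  op17 P0: load  L7 → S/S on L7; bus BusRd Flush; mem=74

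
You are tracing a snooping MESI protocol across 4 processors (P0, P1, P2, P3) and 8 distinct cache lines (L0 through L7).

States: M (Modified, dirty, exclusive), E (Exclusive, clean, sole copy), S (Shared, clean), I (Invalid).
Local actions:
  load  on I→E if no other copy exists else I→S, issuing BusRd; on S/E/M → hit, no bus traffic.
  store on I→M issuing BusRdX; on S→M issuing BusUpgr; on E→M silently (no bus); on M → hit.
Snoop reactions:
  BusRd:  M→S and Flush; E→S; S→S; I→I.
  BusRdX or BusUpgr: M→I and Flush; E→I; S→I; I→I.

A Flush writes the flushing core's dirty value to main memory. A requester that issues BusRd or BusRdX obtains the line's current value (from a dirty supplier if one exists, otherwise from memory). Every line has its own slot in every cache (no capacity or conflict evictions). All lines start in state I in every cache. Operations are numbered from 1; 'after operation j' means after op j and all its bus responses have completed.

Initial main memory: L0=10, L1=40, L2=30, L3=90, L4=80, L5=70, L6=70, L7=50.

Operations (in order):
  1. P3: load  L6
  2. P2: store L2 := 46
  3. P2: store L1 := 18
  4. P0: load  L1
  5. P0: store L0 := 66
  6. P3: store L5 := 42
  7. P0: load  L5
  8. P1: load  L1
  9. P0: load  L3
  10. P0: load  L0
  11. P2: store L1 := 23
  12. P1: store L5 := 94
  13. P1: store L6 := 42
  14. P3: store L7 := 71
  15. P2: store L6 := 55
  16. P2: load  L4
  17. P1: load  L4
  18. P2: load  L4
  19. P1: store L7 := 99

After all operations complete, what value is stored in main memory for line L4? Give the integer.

memory[L4] = 80

1. P3: load  L6  bus=[BusRd]  L6: P0=I P1=I P2=I P3=E  mem[L6]=70
2. P2: store L2 := 46  bus=[BusRdX]  L2: P0=I P1=I P2=M P3=I  mem[L2]=30
3. P2: store L1 := 18  bus=[BusRdX]  L1: P0=I P1=I P2=M P3=I  mem[L1]=40
4. P0: load  L1  bus=[BusRd,Flush]  L1: P0=S P1=I P2=S P3=I  mem[L1]=18
5. P0: store L0 := 66  bus=[BusRdX]  L0: P0=M P1=I P2=I P3=I  mem[L0]=10
6. P3: store L5 := 42  bus=[BusRdX]  L5: P0=I P1=I P2=I P3=M  mem[L5]=70
7. P0: load  L5  bus=[BusRd,Flush]  L5: P0=S P1=I P2=I P3=S  mem[L5]=42
8. P1: load  L1  bus=[BusRd]  L1: P0=S P1=S P2=S P3=I  mem[L1]=18
9. P0: load  L3  bus=[BusRd]  L3: P0=E P1=I P2=I P3=I  mem[L3]=90
10. P0: load  L0  bus=[-]  L0: P0=M P1=I P2=I P3=I  mem[L0]=10
11. P2: store L1 := 23  bus=[BusUpgr]  L1: P0=I P1=I P2=M P3=I  mem[L1]=18
12. P1: store L5 := 94  bus=[BusRdX]  L5: P0=I P1=M P2=I P3=I  mem[L5]=42
13. P1: store L6 := 42  bus=[BusRdX]  L6: P0=I P1=M P2=I P3=I  mem[L6]=70
14. P3: store L7 := 71  bus=[BusRdX]  L7: P0=I P1=I P2=I P3=M  mem[L7]=50
15. P2: store L6 := 55  bus=[BusRdX,Flush]  L6: P0=I P1=I P2=M P3=I  mem[L6]=42
16. P2: load  L4  bus=[BusRd]  L4: P0=I P1=I P2=E P3=I  mem[L4]=80
17. P1: load  L4  bus=[BusRd]  L4: P0=I P1=S P2=S P3=I  mem[L4]=80
18. P2: load  L4  bus=[-]  L4: P0=I P1=S P2=S P3=I  mem[L4]=80
19. P1: store L7 := 99  bus=[BusRdX,Flush]  L7: P0=I P1=M P2=I P3=I  mem[L7]=71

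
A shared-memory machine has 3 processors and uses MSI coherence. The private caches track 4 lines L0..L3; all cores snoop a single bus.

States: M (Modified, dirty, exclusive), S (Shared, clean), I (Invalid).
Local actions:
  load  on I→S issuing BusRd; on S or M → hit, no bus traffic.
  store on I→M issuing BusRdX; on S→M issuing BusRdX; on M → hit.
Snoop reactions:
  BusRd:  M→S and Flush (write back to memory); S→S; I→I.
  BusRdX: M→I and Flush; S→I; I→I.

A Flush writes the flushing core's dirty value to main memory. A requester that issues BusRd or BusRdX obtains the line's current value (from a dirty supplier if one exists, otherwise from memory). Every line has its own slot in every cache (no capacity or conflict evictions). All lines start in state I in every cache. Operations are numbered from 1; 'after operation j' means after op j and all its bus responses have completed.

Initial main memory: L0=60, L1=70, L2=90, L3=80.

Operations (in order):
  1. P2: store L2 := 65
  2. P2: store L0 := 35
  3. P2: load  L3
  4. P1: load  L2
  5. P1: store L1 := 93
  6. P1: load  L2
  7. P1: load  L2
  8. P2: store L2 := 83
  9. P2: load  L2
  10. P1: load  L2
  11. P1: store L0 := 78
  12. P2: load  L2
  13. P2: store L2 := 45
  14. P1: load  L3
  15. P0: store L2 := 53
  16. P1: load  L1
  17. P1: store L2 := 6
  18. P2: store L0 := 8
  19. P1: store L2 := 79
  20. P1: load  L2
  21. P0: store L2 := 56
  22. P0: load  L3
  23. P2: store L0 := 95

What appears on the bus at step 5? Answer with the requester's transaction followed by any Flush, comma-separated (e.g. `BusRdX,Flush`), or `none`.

bus = BusRdX

1. P2: store L2 := 65  bus=[BusRdX]  L2: P0=I P1=I P2=M  mem[L2]=90
2. P2: store L0 := 35  bus=[BusRdX]  L0: P0=I P1=I P2=M  mem[L0]=60
3. P2: load  L3  bus=[BusRd]  L3: P0=I P1=I P2=S  mem[L3]=80
4. P1: load  L2  bus=[BusRd,Flush]  L2: P0=I P1=S P2=S  mem[L2]=65
5. P1: store L1 := 93  bus=[BusRdX]  L1: P0=I P1=M P2=I  mem[L1]=70
6. P1: load  L2  bus=[-]  L2: P0=I P1=S P2=S  mem[L2]=65
7. P1: load  L2  bus=[-]  L2: P0=I P1=S P2=S  mem[L2]=65
8. P2: store L2 := 83  bus=[BusRdX]  L2: P0=I P1=I P2=M  mem[L2]=65
9. P2: load  L2  bus=[-]  L2: P0=I P1=I P2=M  mem[L2]=65
10. P1: load  L2  bus=[BusRd,Flush]  L2: P0=I P1=S P2=S  mem[L2]=83
11. P1: store L0 := 78  bus=[BusRdX,Flush]  L0: P0=I P1=M P2=I  mem[L0]=35
12. P2: load  L2  bus=[-]  L2: P0=I P1=S P2=S  mem[L2]=83
13. P2: store L2 := 45  bus=[BusRdX]  L2: P0=I P1=I P2=M  mem[L2]=83
14. P1: load  L3  bus=[BusRd]  L3: P0=I P1=S P2=S  mem[L3]=80
15. P0: store L2 := 53  bus=[BusRdX,Flush]  L2: P0=M P1=I P2=I  mem[L2]=45
16. P1: load  L1  bus=[-]  L1: P0=I P1=M P2=I  mem[L1]=70
17. P1: store L2 := 6  bus=[BusRdX,Flush]  L2: P0=I P1=M P2=I  mem[L2]=53
18. P2: store L0 := 8  bus=[BusRdX,Flush]  L0: P0=I P1=I P2=M  mem[L0]=78
19. P1: store L2 := 79  bus=[-]  L2: P0=I P1=M P2=I  mem[L2]=53
20. P1: load  L2  bus=[-]  L2: P0=I P1=M P2=I  mem[L2]=53
21. P0: store L2 := 56  bus=[BusRdX,Flush]  L2: P0=M P1=I P2=I  mem[L2]=79
22. P0: load  L3  bus=[BusRd]  L3: P0=S P1=S P2=S  mem[L3]=80
23. P2: store L0 := 95  bus=[-]  L0: P0=I P1=I P2=M  mem[L0]=78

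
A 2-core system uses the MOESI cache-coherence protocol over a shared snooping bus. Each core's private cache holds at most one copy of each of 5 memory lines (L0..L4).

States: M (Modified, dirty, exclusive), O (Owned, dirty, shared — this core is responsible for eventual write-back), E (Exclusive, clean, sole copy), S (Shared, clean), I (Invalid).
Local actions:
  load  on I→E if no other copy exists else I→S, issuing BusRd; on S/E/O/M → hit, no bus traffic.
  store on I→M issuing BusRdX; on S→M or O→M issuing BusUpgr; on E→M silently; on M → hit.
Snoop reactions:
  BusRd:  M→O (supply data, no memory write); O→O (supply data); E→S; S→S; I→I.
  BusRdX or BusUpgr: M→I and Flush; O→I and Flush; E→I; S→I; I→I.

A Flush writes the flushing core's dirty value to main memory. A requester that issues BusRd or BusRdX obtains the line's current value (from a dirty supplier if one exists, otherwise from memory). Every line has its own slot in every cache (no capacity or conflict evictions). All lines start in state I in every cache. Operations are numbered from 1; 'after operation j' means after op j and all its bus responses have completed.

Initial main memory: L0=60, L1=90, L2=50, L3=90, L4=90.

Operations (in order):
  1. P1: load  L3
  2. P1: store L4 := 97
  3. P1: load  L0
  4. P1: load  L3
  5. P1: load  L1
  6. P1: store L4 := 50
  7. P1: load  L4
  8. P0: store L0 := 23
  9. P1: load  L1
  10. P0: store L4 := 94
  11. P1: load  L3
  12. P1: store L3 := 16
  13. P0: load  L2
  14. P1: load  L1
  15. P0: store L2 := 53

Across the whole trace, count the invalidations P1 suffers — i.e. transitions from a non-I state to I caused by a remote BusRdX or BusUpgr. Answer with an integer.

step 1: P1: load  L3  ⟶  IE  (L3)  txn=BusRd  M[L3]=90
step 2: P1: store L4 := 97  ⟶  IM  (L4)  txn=BusRdX  M[L4]=90
step 3: P1: load  L0  ⟶  IE  (L0)  txn=BusRd  M[L0]=60
step 4: P1: load  L3  ⟶  IE  (L3)  txn=∅  M[L3]=90
step 5: P1: load  L1  ⟶  IE  (L1)  txn=BusRd  M[L1]=90
step 6: P1: store L4 := 50  ⟶  IM  (L4)  txn=∅  M[L4]=90
step 7: P1: load  L4  ⟶  IM  (L4)  txn=∅  M[L4]=90
step 8: P0: store L0 := 23  ⟶  MI  (L0)  txn=BusRdX  M[L0]=60
step 9: P1: load  L1  ⟶  IE  (L1)  txn=∅  M[L1]=90
step 10: P0: store L4 := 94  ⟶  MI  (L4)  txn=BusRdX+Flush  M[L4]=50
step 11: P1: load  L3  ⟶  IE  (L3)  txn=∅  M[L3]=90
step 12: P1: store L3 := 16  ⟶  IM  (L3)  txn=∅  M[L3]=90
step 13: P0: load  L2  ⟶  EI  (L2)  txn=BusRd  M[L2]=50
step 14: P1: load  L1  ⟶  IE  (L1)  txn=∅  M[L1]=90
step 15: P0: store L2 := 53  ⟶  MI  (L2)  txn=∅  M[L2]=50

invalidations = 2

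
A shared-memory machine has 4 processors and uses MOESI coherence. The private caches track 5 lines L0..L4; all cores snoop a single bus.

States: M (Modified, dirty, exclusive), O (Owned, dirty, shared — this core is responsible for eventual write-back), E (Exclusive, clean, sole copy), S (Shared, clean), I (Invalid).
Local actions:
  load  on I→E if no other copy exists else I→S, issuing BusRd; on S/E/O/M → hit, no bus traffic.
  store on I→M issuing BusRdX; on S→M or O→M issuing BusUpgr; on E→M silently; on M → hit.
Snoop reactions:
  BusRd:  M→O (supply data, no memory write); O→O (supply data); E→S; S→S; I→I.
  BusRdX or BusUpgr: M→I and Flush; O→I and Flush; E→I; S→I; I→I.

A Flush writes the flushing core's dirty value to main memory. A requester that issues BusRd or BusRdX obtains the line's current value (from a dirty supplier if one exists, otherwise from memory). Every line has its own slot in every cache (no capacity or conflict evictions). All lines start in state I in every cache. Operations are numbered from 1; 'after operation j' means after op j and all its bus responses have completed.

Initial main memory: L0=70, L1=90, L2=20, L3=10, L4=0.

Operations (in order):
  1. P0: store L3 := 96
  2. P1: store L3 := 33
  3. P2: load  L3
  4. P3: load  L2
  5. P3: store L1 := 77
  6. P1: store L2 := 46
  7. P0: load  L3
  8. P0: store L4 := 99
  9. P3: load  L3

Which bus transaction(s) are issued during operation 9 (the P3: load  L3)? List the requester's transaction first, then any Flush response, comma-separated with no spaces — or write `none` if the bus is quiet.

  op1 P0: store L3 := 96 → M/I/I/I on L3; bus BusRdX; mem=10
  op2 P1: store L3 := 33 → I/M/I/I on L3; bus BusRdX Flush; mem=96
  op3 P2: load  L3 → I/O/S/I on L3; bus BusRd; mem=96
  op4 P3: load  L2 → I/I/I/E on L2; bus BusRd; mem=20
  op5 P3: store L1 := 77 → I/I/I/M on L1; bus BusRdX; mem=90
  op6 P1: store L2 := 46 → I/M/I/I on L2; bus BusRdX; mem=20
  op7 P0: load  L3 → S/O/S/I on L3; bus BusRd; mem=96
  op8 P0: store L4 := 99 → M/I/I/I on L4; bus BusRdX; mem=0
  op9 P3: load  L3 → S/O/S/S on L3; bus BusRd; mem=96

bus = BusRd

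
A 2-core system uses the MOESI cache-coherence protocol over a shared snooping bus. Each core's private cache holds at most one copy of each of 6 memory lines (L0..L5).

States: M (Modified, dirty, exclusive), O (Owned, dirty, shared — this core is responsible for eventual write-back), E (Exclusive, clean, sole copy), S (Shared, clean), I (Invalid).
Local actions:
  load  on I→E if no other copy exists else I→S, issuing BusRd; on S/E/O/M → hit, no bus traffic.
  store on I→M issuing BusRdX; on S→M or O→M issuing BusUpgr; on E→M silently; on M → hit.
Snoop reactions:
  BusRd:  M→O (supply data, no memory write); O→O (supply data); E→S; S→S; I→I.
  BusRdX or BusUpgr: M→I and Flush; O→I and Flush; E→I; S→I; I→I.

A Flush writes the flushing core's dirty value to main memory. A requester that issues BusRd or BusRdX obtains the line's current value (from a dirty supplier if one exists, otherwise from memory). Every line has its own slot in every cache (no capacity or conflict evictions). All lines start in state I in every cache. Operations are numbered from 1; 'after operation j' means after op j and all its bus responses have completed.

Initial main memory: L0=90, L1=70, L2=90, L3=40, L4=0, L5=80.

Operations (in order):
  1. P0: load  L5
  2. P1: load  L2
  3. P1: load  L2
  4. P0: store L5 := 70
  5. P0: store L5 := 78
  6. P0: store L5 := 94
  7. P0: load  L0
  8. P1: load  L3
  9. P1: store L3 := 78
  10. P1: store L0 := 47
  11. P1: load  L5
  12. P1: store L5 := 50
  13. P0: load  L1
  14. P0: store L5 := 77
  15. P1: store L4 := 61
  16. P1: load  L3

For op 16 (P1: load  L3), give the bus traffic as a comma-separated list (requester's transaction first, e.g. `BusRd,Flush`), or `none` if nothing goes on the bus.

bus = none

  op1 P0: load  L5 → E/I on L5; bus BusRd; mem=80
  op2 P1: load  L2 → I/E on L2; bus BusRd; mem=90
  op3 P1: load  L2 → I/E on L2; bus (none); mem=90
  op4 P0: store L5 := 70 → M/I on L5; bus (none); mem=80
  op5 P0: store L5 := 78 → M/I on L5; bus (none); mem=80
  op6 P0: store L5 := 94 → M/I on L5; bus (none); mem=80
  op7 P0: load  L0 → E/I on L0; bus BusRd; mem=90
  op8 P1: load  L3 → I/E on L3; bus BusRd; mem=40
  op9 P1: store L3 := 78 → I/M on L3; bus (none); mem=40
  op10 P1: store L0 := 47 → I/M on L0; bus BusRdX; mem=90
  op11 P1: load  L5 → O/S on L5; bus BusRd; mem=80
  op12 P1: store L5 := 50 → I/M on L5; bus BusUpgr Flush; mem=94
  op13 P0: load  L1 → E/I on L1; bus BusRd; mem=70
  op14 P0: store L5 := 77 → M/I on L5; bus BusRdX Flush; mem=50
  op15 P1: store L4 := 61 → I/M on L4; bus BusRdX; mem=0
  op16 P1: load  L3 → I/M on L3; bus (none); mem=40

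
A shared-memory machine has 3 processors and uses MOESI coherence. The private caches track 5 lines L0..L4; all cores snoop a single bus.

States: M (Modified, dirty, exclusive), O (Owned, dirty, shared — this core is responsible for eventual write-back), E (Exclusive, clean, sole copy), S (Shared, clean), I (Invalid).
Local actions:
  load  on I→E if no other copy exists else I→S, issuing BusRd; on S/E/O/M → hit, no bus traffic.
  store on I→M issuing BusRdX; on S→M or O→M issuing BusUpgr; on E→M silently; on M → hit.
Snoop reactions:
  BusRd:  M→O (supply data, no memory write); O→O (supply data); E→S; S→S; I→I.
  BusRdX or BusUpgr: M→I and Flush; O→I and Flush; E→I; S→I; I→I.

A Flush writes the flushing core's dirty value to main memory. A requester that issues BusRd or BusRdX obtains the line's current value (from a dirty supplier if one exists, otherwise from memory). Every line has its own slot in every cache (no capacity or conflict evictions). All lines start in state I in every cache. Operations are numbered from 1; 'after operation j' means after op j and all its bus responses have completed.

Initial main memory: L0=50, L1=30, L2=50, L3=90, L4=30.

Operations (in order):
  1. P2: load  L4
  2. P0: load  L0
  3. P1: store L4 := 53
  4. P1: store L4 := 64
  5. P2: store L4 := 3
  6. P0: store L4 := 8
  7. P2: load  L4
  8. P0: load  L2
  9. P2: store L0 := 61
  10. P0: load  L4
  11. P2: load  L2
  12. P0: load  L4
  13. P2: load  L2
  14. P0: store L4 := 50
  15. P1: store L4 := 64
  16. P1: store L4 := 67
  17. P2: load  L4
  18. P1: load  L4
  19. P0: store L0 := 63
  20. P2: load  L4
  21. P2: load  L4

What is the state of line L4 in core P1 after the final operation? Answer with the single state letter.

state = O

  op1 P2: load  L4 → I/I/E on L4; bus BusRd; mem=30
  op2 P0: load  L0 → E/I/I on L0; bus BusRd; mem=50
  op3 P1: store L4 := 53 → I/M/I on L4; bus BusRdX; mem=30
  op4 P1: store L4 := 64 → I/M/I on L4; bus (none); mem=30
  op5 P2: store L4 := 3 → I/I/M on L4; bus BusRdX Flush; mem=64
  op6 P0: store L4 := 8 → M/I/I on L4; bus BusRdX Flush; mem=3
  op7 P2: load  L4 → O/I/S on L4; bus BusRd; mem=3
  op8 P0: load  L2 → E/I/I on L2; bus BusRd; mem=50
  op9 P2: store L0 := 61 → I/I/M on L0; bus BusRdX; mem=50
  op10 P0: load  L4 → O/I/S on L4; bus (none); mem=3
  op11 P2: load  L2 → S/I/S on L2; bus BusRd; mem=50
  op12 P0: load  L4 → O/I/S on L4; bus (none); mem=3
  op13 P2: load  L2 → S/I/S on L2; bus (none); mem=50
  op14 P0: store L4 := 50 → M/I/I on L4; bus BusUpgr; mem=3
  op15 P1: store L4 := 64 → I/M/I on L4; bus BusRdX Flush; mem=50
  op16 P1: store L4 := 67 → I/M/I on L4; bus (none); mem=50
  op17 P2: load  L4 → I/O/S on L4; bus BusRd; mem=50
  op18 P1: load  L4 → I/O/S on L4; bus (none); mem=50
  op19 P0: store L0 := 63 → M/I/I on L0; bus BusRdX Flush; mem=61
  op20 P2: load  L4 → I/O/S on L4; bus (none); mem=50
  op21 P2: load  L4 → I/O/S on L4; bus (none); mem=50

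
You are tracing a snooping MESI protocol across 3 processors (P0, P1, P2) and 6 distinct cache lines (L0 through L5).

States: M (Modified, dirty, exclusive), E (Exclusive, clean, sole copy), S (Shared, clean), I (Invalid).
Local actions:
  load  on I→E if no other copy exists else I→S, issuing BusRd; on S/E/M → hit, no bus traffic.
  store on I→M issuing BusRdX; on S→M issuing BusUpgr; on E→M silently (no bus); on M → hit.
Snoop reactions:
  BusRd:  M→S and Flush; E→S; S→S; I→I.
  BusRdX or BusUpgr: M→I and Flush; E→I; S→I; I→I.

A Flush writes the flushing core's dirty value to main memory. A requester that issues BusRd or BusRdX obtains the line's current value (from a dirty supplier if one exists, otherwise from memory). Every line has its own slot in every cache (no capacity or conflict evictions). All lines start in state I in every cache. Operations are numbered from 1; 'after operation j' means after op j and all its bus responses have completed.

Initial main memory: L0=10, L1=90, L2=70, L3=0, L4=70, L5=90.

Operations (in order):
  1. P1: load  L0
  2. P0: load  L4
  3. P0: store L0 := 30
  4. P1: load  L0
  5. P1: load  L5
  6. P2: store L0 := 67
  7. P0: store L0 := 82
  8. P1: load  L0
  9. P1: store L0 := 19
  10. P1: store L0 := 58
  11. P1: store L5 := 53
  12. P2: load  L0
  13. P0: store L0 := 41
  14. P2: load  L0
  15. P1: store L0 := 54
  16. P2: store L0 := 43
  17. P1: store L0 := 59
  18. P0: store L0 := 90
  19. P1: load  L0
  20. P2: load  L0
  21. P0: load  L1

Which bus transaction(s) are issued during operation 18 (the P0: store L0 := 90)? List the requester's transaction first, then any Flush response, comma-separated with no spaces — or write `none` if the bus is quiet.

1. P1: load  L0  bus=[BusRd]  L0: P0=I P1=E P2=I  mem[L0]=10
2. P0: load  L4  bus=[BusRd]  L4: P0=E P1=I P2=I  mem[L4]=70
3. P0: store L0 := 30  bus=[BusRdX]  L0: P0=M P1=I P2=I  mem[L0]=10
4. P1: load  L0  bus=[BusRd,Flush]  L0: P0=S P1=S P2=I  mem[L0]=30
5. P1: load  L5  bus=[BusRd]  L5: P0=I P1=E P2=I  mem[L5]=90
6. P2: store L0 := 67  bus=[BusRdX]  L0: P0=I P1=I P2=M  mem[L0]=30
7. P0: store L0 := 82  bus=[BusRdX,Flush]  L0: P0=M P1=I P2=I  mem[L0]=67
8. P1: load  L0  bus=[BusRd,Flush]  L0: P0=S P1=S P2=I  mem[L0]=82
9. P1: store L0 := 19  bus=[BusUpgr]  L0: P0=I P1=M P2=I  mem[L0]=82
10. P1: store L0 := 58  bus=[-]  L0: P0=I P1=M P2=I  mem[L0]=82
11. P1: store L5 := 53  bus=[-]  L5: P0=I P1=M P2=I  mem[L5]=90
12. P2: load  L0  bus=[BusRd,Flush]  L0: P0=I P1=S P2=S  mem[L0]=58
13. P0: store L0 := 41  bus=[BusRdX]  L0: P0=M P1=I P2=I  mem[L0]=58
14. P2: load  L0  bus=[BusRd,Flush]  L0: P0=S P1=I P2=S  mem[L0]=41
15. P1: store L0 := 54  bus=[BusRdX]  L0: P0=I P1=M P2=I  mem[L0]=41
16. P2: store L0 := 43  bus=[BusRdX,Flush]  L0: P0=I P1=I P2=M  mem[L0]=54
17. P1: store L0 := 59  bus=[BusRdX,Flush]  L0: P0=I P1=M P2=I  mem[L0]=43
18. P0: store L0 := 90  bus=[BusRdX,Flush]  L0: P0=M P1=I P2=I  mem[L0]=59
19. P1: load  L0  bus=[BusRd,Flush]  L0: P0=S P1=S P2=I  mem[L0]=90
20. P2: load  L0  bus=[BusRd]  L0: P0=S P1=S P2=S  mem[L0]=90
21. P0: load  L1  bus=[BusRd]  L1: P0=E P1=I P2=I  mem[L1]=90

bus = BusRdX,Flush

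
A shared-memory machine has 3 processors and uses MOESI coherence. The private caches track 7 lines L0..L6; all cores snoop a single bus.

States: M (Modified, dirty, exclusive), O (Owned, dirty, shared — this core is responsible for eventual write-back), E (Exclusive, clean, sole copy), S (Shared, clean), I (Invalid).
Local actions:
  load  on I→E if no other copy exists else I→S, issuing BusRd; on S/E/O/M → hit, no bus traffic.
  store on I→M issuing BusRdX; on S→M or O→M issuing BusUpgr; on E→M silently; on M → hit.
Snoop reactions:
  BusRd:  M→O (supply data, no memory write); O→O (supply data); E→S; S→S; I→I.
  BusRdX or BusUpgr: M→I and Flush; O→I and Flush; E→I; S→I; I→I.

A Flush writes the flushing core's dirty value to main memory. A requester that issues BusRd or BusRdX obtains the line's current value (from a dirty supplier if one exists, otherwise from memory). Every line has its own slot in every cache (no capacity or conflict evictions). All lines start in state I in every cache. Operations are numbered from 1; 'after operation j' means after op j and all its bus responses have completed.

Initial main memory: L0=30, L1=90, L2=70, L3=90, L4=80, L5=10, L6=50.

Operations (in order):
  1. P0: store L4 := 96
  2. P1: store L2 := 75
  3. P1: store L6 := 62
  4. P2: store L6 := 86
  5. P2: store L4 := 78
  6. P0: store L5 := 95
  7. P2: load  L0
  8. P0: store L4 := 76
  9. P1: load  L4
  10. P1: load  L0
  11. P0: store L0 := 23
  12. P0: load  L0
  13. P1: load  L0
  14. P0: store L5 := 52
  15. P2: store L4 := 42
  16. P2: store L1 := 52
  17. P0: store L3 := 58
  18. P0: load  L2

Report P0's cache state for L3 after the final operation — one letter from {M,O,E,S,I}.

1. P0: store L4 := 96  bus=[BusRdX]  L4: P0=M P1=I P2=I  mem[L4]=80
2. P1: store L2 := 75  bus=[BusRdX]  L2: P0=I P1=M P2=I  mem[L2]=70
3. P1: store L6 := 62  bus=[BusRdX]  L6: P0=I P1=M P2=I  mem[L6]=50
4. P2: store L6 := 86  bus=[BusRdX,Flush]  L6: P0=I P1=I P2=M  mem[L6]=62
5. P2: store L4 := 78  bus=[BusRdX,Flush]  L4: P0=I P1=I P2=M  mem[L4]=96
6. P0: store L5 := 95  bus=[BusRdX]  L5: P0=M P1=I P2=I  mem[L5]=10
7. P2: load  L0  bus=[BusRd]  L0: P0=I P1=I P2=E  mem[L0]=30
8. P0: store L4 := 76  bus=[BusRdX,Flush]  L4: P0=M P1=I P2=I  mem[L4]=78
9. P1: load  L4  bus=[BusRd]  L4: P0=O P1=S P2=I  mem[L4]=78
10. P1: load  L0  bus=[BusRd]  L0: P0=I P1=S P2=S  mem[L0]=30
11. P0: store L0 := 23  bus=[BusRdX]  L0: P0=M P1=I P2=I  mem[L0]=30
12. P0: load  L0  bus=[-]  L0: P0=M P1=I P2=I  mem[L0]=30
13. P1: load  L0  bus=[BusRd]  L0: P0=O P1=S P2=I  mem[L0]=30
14. P0: store L5 := 52  bus=[-]  L5: P0=M P1=I P2=I  mem[L5]=10
15. P2: store L4 := 42  bus=[BusRdX,Flush]  L4: P0=I P1=I P2=M  mem[L4]=76
16. P2: store L1 := 52  bus=[BusRdX]  L1: P0=I P1=I P2=M  mem[L1]=90
17. P0: store L3 := 58  bus=[BusRdX]  L3: P0=M P1=I P2=I  mem[L3]=90
18. P0: load  L2  bus=[BusRd]  L2: P0=S P1=O P2=I  mem[L2]=70

state = M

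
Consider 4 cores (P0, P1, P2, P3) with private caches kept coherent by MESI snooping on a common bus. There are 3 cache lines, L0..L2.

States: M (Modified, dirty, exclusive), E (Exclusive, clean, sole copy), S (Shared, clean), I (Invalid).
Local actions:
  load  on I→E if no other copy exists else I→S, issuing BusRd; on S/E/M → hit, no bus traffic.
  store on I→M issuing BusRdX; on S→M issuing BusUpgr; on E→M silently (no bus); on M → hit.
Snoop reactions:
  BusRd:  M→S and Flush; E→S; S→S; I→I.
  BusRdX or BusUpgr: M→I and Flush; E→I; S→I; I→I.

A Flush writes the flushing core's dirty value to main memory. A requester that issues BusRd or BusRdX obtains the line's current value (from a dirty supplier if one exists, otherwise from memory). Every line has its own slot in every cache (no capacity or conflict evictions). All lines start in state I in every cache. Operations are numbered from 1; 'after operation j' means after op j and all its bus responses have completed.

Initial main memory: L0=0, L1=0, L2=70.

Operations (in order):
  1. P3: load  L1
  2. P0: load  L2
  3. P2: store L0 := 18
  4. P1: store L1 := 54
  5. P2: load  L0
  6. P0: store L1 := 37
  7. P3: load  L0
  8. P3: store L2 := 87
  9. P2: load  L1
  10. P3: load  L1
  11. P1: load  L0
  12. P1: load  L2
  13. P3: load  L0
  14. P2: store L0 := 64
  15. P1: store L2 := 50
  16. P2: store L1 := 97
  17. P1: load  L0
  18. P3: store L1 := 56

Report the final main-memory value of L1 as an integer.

step 1: P3: load  L1  ⟶  IIIE  (L1)  txn=BusRd  M[L1]=0
step 2: P0: load  L2  ⟶  EIII  (L2)  txn=BusRd  M[L2]=70
step 3: P2: store L0 := 18  ⟶  IIMI  (L0)  txn=BusRdX  M[L0]=0
step 4: P1: store L1 := 54  ⟶  IMII  (L1)  txn=BusRdX  M[L1]=0
step 5: P2: load  L0  ⟶  IIMI  (L0)  txn=∅  M[L0]=0
step 6: P0: store L1 := 37  ⟶  MIII  (L1)  txn=BusRdX+Flush  M[L1]=54
step 7: P3: load  L0  ⟶  IISS  (L0)  txn=BusRd+Flush  M[L0]=18
step 8: P3: store L2 := 87  ⟶  IIIM  (L2)  txn=BusRdX  M[L2]=70
step 9: P2: load  L1  ⟶  SISI  (L1)  txn=BusRd+Flush  M[L1]=37
step 10: P3: load  L1  ⟶  SISS  (L1)  txn=BusRd  M[L1]=37
step 11: P1: load  L0  ⟶  ISSS  (L0)  txn=BusRd  M[L0]=18
step 12: P1: load  L2  ⟶  ISIS  (L2)  txn=BusRd+Flush  M[L2]=87
step 13: P3: load  L0  ⟶  ISSS  (L0)  txn=∅  M[L0]=18
step 14: P2: store L0 := 64  ⟶  IIMI  (L0)  txn=BusUpgr  M[L0]=18
step 15: P1: store L2 := 50  ⟶  IMII  (L2)  txn=BusUpgr  M[L2]=87
step 16: P2: store L1 := 97  ⟶  IIMI  (L1)  txn=BusUpgr  M[L1]=37
step 17: P1: load  L0  ⟶  ISSI  (L0)  txn=BusRd+Flush  M[L0]=64
step 18: P3: store L1 := 56  ⟶  IIIM  (L1)  txn=BusRdX+Flush  M[L1]=97

memory[L1] = 97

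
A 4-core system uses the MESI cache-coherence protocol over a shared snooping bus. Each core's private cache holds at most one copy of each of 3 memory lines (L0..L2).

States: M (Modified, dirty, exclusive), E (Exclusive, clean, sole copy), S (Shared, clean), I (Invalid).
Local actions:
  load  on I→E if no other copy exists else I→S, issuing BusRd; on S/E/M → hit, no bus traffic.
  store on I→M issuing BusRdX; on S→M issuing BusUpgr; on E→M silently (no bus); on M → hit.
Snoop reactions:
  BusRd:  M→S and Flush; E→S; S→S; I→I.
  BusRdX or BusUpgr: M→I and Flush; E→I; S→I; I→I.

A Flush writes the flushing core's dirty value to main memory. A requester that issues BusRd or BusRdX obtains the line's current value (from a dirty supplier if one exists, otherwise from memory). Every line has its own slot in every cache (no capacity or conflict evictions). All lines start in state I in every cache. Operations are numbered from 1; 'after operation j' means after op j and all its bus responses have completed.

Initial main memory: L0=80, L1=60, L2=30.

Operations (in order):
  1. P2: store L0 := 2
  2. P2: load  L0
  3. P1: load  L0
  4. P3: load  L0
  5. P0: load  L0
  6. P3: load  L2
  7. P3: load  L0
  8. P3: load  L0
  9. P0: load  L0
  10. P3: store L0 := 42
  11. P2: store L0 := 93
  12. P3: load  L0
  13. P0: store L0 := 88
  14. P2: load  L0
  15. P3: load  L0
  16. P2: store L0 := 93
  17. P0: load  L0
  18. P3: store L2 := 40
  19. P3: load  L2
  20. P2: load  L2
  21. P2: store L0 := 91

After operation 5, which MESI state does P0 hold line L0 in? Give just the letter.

  op1 P2: store L0 := 2 → I/I/M/I on L0; bus BusRdX; mem=80
  op2 P2: load  L0 → I/I/M/I on L0; bus (none); mem=80
  op3 P1: load  L0 → I/S/S/I on L0; bus BusRd Flush; mem=2
  op4 P3: load  L0 → I/S/S/S on L0; bus BusRd; mem=2
  op5 P0: load  L0 → S/S/S/S on L0; bus BusRd; mem=2
  op6 P3: load  L2 → I/I/I/E on L2; bus BusRd; mem=30
  op7 P3: load  L0 → S/S/S/S on L0; bus (none); mem=2
  op8 P3: load  L0 → S/S/S/S on L0; bus (none); mem=2
  op9 P0: load  L0 → S/S/S/S on L0; bus (none); mem=2
  op10 P3: store L0 := 42 → I/I/I/M on L0; bus BusUpgr; mem=2
  op11 P2: store L0 := 93 → I/I/M/I on L0; bus BusRdX Flush; mem=42
  op12 P3: load  L0 → I/I/S/S on L0; bus BusRd Flush; mem=93
  op13 P0: store L0 := 88 → M/I/I/I on L0; bus BusRdX; mem=93
  op14 P2: load  L0 → S/I/S/I on L0; bus BusRd Flush; mem=88
  op15 P3: load  L0 → S/I/S/S on L0; bus BusRd; mem=88
  op16 P2: store L0 := 93 → I/I/M/I on L0; bus BusUpgr; mem=88
  op17 P0: load  L0 → S/I/S/I on L0; bus BusRd Flush; mem=93
  op18 P3: store L2 := 40 → I/I/I/M on L2; bus (none); mem=30
  op19 P3: load  L2 → I/I/I/M on L2; bus (none); mem=30
  op20 P2: load  L2 → I/I/S/S on L2; bus BusRd Flush; mem=40
  op21 P2: store L0 := 91 → I/I/M/I on L0; bus BusUpgr; mem=93

state = S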